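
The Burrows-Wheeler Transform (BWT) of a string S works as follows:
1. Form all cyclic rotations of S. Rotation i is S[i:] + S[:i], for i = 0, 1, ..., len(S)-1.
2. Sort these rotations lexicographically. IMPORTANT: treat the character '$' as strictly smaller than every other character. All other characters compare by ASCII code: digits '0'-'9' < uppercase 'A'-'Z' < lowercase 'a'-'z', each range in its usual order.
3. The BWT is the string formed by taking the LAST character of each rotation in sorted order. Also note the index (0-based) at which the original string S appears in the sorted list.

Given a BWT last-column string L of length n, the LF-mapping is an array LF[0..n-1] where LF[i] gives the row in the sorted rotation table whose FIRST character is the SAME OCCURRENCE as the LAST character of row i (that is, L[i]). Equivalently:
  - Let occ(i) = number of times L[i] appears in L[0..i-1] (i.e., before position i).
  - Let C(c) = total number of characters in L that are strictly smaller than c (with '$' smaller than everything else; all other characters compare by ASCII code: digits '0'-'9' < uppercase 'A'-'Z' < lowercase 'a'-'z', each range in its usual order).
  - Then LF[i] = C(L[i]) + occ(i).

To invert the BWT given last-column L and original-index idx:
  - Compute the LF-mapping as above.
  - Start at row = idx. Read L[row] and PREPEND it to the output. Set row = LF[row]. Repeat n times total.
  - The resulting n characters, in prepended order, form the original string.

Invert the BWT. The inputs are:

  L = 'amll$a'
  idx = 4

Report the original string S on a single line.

Answer: llama$

Derivation:
LF mapping: 1 5 3 4 0 2
Walk LF starting at row 4, prepending L[row]:
  step 1: row=4, L[4]='$', prepend. Next row=LF[4]=0
  step 2: row=0, L[0]='a', prepend. Next row=LF[0]=1
  step 3: row=1, L[1]='m', prepend. Next row=LF[1]=5
  step 4: row=5, L[5]='a', prepend. Next row=LF[5]=2
  step 5: row=2, L[2]='l', prepend. Next row=LF[2]=3
  step 6: row=3, L[3]='l', prepend. Next row=LF[3]=4
Reversed output: llama$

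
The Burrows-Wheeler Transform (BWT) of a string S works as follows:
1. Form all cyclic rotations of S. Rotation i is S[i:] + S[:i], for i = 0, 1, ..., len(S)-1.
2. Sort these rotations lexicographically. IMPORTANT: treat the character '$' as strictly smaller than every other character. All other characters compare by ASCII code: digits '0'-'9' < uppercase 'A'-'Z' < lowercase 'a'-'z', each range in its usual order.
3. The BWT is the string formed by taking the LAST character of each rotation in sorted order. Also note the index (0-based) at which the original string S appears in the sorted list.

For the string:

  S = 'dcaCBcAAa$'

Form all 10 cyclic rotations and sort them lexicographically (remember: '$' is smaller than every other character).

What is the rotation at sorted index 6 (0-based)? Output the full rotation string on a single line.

Answer: aCBcAAa$dc

Derivation:
All 10 rotations (rotation i = S[i:]+S[:i]):
  rot[0] = dcaCBcAAa$
  rot[1] = caCBcAAa$d
  rot[2] = aCBcAAa$dc
  rot[3] = CBcAAa$dca
  rot[4] = BcAAa$dcaC
  rot[5] = cAAa$dcaCB
  rot[6] = AAa$dcaCBc
  rot[7] = Aa$dcaCBcA
  rot[8] = a$dcaCBcAA
  rot[9] = $dcaCBcAAa
Sorted (with $ < everything):
  sorted[0] = $dcaCBcAAa
  sorted[1] = AAa$dcaCBc
  sorted[2] = Aa$dcaCBcA
  sorted[3] = BcAAa$dcaC
  sorted[4] = CBcAAa$dca
  sorted[5] = a$dcaCBcAA
  sorted[6] = aCBcAAa$dc
  sorted[7] = cAAa$dcaCB
  sorted[8] = caCBcAAa$d
  sorted[9] = dcaCBcAAa$
sorted[6] = aCBcAAa$dc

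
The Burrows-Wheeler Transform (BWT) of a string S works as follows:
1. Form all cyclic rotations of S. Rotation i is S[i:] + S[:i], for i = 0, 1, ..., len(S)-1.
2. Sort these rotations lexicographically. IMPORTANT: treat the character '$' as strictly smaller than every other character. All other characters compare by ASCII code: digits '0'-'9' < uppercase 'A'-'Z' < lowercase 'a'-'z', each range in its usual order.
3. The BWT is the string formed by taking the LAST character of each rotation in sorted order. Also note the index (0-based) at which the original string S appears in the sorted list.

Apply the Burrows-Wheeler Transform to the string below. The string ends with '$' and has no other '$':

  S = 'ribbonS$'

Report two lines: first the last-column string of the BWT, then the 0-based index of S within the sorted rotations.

All 8 rotations (rotation i = S[i:]+S[:i]):
  rot[0] = ribbonS$
  rot[1] = ibbonS$r
  rot[2] = bbonS$ri
  rot[3] = bonS$rib
  rot[4] = onS$ribb
  rot[5] = nS$ribbo
  rot[6] = S$ribbon
  rot[7] = $ribbonS
Sorted (with $ < everything):
  sorted[0] = $ribbonS  (last char: 'S')
  sorted[1] = S$ribbon  (last char: 'n')
  sorted[2] = bbonS$ri  (last char: 'i')
  sorted[3] = bonS$rib  (last char: 'b')
  sorted[4] = ibbonS$r  (last char: 'r')
  sorted[5] = nS$ribbo  (last char: 'o')
  sorted[6] = onS$ribb  (last char: 'b')
  sorted[7] = ribbonS$  (last char: '$')
Last column: Snibrob$
Original string S is at sorted index 7

Answer: Snibrob$
7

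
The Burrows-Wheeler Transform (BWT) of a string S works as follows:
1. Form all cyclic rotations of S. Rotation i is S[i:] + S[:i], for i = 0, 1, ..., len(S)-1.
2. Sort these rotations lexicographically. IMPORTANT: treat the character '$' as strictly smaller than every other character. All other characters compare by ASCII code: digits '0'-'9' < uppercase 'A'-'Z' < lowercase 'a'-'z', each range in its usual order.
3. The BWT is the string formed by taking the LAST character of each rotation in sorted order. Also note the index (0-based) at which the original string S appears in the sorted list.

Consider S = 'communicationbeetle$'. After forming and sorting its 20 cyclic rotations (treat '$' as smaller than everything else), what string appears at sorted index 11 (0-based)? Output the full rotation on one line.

Answer: mmunicationbeetle$co

Derivation:
All 20 rotations (rotation i = S[i:]+S[:i]):
  rot[0] = communicationbeetle$
  rot[1] = ommunicationbeetle$c
  rot[2] = mmunicationbeetle$co
  rot[3] = municationbeetle$com
  rot[4] = unicationbeetle$comm
  rot[5] = nicationbeetle$commu
  rot[6] = icationbeetle$commun
  rot[7] = cationbeetle$communi
  rot[8] = ationbeetle$communic
  rot[9] = tionbeetle$communica
  rot[10] = ionbeetle$communicat
  rot[11] = onbeetle$communicati
  rot[12] = nbeetle$communicatio
  rot[13] = beetle$communication
  rot[14] = eetle$communicationb
  rot[15] = etle$communicationbe
  rot[16] = tle$communicationbee
  rot[17] = le$communicationbeet
  rot[18] = e$communicationbeetl
  rot[19] = $communicationbeetle
Sorted (with $ < everything):
  sorted[0] = $communicationbeetle
  sorted[1] = ationbeetle$communic
  sorted[2] = beetle$communication
  sorted[3] = cationbeetle$communi
  sorted[4] = communicationbeetle$
  sorted[5] = e$communicationbeetl
  sorted[6] = eetle$communicationb
  sorted[7] = etle$communicationbe
  sorted[8] = icationbeetle$commun
  sorted[9] = ionbeetle$communicat
  sorted[10] = le$communicationbeet
  sorted[11] = mmunicationbeetle$co
  sorted[12] = municationbeetle$com
  sorted[13] = nbeetle$communicatio
  sorted[14] = nicationbeetle$commu
  sorted[15] = ommunicationbeetle$c
  sorted[16] = onbeetle$communicati
  sorted[17] = tionbeetle$communica
  sorted[18] = tle$communicationbee
  sorted[19] = unicationbeetle$comm
sorted[11] = mmunicationbeetle$co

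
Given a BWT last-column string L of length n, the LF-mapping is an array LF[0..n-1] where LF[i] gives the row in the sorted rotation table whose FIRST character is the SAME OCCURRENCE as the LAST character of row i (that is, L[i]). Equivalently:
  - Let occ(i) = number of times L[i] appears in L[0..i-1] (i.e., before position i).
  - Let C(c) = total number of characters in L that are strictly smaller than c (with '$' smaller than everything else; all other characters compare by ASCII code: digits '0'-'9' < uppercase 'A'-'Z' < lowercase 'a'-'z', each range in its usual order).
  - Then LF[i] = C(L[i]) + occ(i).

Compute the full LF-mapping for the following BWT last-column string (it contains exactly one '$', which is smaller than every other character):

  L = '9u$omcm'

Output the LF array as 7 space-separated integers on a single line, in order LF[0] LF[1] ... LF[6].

Answer: 1 6 0 5 3 2 4

Derivation:
Char counts: '$':1, '9':1, 'c':1, 'm':2, 'o':1, 'u':1
C (first-col start): C('$')=0, C('9')=1, C('c')=2, C('m')=3, C('o')=5, C('u')=6
L[0]='9': occ=0, LF[0]=C('9')+0=1+0=1
L[1]='u': occ=0, LF[1]=C('u')+0=6+0=6
L[2]='$': occ=0, LF[2]=C('$')+0=0+0=0
L[3]='o': occ=0, LF[3]=C('o')+0=5+0=5
L[4]='m': occ=0, LF[4]=C('m')+0=3+0=3
L[5]='c': occ=0, LF[5]=C('c')+0=2+0=2
L[6]='m': occ=1, LF[6]=C('m')+1=3+1=4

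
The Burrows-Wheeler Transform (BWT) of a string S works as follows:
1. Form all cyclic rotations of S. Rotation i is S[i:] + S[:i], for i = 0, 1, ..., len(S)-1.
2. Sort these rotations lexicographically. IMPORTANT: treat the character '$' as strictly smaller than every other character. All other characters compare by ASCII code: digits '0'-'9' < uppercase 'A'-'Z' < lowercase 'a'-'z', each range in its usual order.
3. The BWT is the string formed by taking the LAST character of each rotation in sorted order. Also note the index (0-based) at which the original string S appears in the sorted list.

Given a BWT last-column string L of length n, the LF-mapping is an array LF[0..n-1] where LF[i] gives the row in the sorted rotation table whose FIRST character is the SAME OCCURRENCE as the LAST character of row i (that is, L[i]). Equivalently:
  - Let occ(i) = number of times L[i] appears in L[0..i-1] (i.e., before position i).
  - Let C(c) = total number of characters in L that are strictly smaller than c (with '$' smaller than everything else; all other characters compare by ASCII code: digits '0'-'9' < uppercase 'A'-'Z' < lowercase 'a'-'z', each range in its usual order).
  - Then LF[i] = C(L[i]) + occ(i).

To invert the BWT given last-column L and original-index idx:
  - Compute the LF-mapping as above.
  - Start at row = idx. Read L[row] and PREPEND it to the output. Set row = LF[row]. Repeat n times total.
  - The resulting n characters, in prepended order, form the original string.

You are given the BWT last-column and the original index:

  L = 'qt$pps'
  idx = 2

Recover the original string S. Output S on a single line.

Answer: pstpq$

Derivation:
LF mapping: 3 5 0 1 2 4
Walk LF starting at row 2, prepending L[row]:
  step 1: row=2, L[2]='$', prepend. Next row=LF[2]=0
  step 2: row=0, L[0]='q', prepend. Next row=LF[0]=3
  step 3: row=3, L[3]='p', prepend. Next row=LF[3]=1
  step 4: row=1, L[1]='t', prepend. Next row=LF[1]=5
  step 5: row=5, L[5]='s', prepend. Next row=LF[5]=4
  step 6: row=4, L[4]='p', prepend. Next row=LF[4]=2
Reversed output: pstpq$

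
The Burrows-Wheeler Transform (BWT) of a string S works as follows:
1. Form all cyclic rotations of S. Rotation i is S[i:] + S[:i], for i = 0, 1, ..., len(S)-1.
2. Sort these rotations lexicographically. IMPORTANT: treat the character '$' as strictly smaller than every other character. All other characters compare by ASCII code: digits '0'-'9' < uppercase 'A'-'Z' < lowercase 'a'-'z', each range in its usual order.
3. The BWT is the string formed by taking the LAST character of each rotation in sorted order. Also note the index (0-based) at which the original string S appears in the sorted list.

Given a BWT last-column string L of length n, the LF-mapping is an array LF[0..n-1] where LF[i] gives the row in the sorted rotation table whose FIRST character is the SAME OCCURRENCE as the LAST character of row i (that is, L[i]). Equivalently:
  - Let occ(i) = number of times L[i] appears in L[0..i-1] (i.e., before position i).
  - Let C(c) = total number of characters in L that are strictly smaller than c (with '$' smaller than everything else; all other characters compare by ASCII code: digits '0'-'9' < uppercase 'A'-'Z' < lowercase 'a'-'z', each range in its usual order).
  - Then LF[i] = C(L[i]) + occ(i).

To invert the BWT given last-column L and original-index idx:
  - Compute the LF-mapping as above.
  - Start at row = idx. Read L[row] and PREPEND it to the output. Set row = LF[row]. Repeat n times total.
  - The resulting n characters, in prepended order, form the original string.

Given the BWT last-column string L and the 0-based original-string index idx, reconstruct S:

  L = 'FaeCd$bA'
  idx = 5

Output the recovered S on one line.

LF mapping: 3 4 7 2 6 0 5 1
Walk LF starting at row 5, prepending L[row]:
  step 1: row=5, L[5]='$', prepend. Next row=LF[5]=0
  step 2: row=0, L[0]='F', prepend. Next row=LF[0]=3
  step 3: row=3, L[3]='C', prepend. Next row=LF[3]=2
  step 4: row=2, L[2]='e', prepend. Next row=LF[2]=7
  step 5: row=7, L[7]='A', prepend. Next row=LF[7]=1
  step 6: row=1, L[1]='a', prepend. Next row=LF[1]=4
  step 7: row=4, L[4]='d', prepend. Next row=LF[4]=6
  step 8: row=6, L[6]='b', prepend. Next row=LF[6]=5
Reversed output: bdaAeCF$

Answer: bdaAeCF$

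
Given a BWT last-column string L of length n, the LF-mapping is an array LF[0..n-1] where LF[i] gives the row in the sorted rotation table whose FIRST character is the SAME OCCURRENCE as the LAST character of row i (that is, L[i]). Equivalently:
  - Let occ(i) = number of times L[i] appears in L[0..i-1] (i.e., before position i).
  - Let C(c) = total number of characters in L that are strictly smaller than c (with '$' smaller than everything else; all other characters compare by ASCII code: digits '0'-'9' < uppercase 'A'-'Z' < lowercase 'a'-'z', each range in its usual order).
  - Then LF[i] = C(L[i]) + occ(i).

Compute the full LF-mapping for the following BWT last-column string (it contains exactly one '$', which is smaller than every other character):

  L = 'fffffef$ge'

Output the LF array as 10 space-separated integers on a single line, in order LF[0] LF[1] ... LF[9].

Char counts: '$':1, 'e':2, 'f':6, 'g':1
C (first-col start): C('$')=0, C('e')=1, C('f')=3, C('g')=9
L[0]='f': occ=0, LF[0]=C('f')+0=3+0=3
L[1]='f': occ=1, LF[1]=C('f')+1=3+1=4
L[2]='f': occ=2, LF[2]=C('f')+2=3+2=5
L[3]='f': occ=3, LF[3]=C('f')+3=3+3=6
L[4]='f': occ=4, LF[4]=C('f')+4=3+4=7
L[5]='e': occ=0, LF[5]=C('e')+0=1+0=1
L[6]='f': occ=5, LF[6]=C('f')+5=3+5=8
L[7]='$': occ=0, LF[7]=C('$')+0=0+0=0
L[8]='g': occ=0, LF[8]=C('g')+0=9+0=9
L[9]='e': occ=1, LF[9]=C('e')+1=1+1=2

Answer: 3 4 5 6 7 1 8 0 9 2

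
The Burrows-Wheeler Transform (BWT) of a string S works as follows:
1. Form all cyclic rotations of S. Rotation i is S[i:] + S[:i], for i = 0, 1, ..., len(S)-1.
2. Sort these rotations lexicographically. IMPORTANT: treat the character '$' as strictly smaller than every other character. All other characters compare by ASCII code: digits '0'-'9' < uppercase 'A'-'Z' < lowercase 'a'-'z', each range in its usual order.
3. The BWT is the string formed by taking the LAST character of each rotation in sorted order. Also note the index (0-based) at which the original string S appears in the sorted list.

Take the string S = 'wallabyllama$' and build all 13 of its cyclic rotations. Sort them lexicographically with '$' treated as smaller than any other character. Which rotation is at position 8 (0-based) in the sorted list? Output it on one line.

All 13 rotations (rotation i = S[i:]+S[:i]):
  rot[0] = wallabyllama$
  rot[1] = allabyllama$w
  rot[2] = llabyllama$wa
  rot[3] = labyllama$wal
  rot[4] = abyllama$wall
  rot[5] = byllama$walla
  rot[6] = yllama$wallab
  rot[7] = llama$wallaby
  rot[8] = lama$wallabyl
  rot[9] = ama$wallabyll
  rot[10] = ma$wallabylla
  rot[11] = a$wallabyllam
  rot[12] = $wallabyllama
Sorted (with $ < everything):
  sorted[0] = $wallabyllama
  sorted[1] = a$wallabyllam
  sorted[2] = abyllama$wall
  sorted[3] = allabyllama$w
  sorted[4] = ama$wallabyll
  sorted[5] = byllama$walla
  sorted[6] = labyllama$wal
  sorted[7] = lama$wallabyl
  sorted[8] = llabyllama$wa
  sorted[9] = llama$wallaby
  sorted[10] = ma$wallabylla
  sorted[11] = wallabyllama$
  sorted[12] = yllama$wallab
sorted[8] = llabyllama$wa

Answer: llabyllama$wa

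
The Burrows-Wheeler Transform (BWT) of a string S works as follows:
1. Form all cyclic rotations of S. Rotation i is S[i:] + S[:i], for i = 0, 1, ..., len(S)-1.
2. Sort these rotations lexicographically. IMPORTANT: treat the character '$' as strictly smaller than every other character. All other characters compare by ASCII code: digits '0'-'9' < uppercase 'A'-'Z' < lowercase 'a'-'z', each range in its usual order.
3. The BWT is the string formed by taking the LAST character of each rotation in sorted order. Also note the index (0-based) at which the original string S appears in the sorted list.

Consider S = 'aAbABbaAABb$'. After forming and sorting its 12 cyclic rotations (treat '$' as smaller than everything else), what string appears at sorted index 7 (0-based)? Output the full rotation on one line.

All 12 rotations (rotation i = S[i:]+S[:i]):
  rot[0] = aAbABbaAABb$
  rot[1] = AbABbaAABb$a
  rot[2] = bABbaAABb$aA
  rot[3] = ABbaAABb$aAb
  rot[4] = BbaAABb$aAbA
  rot[5] = baAABb$aAbAB
  rot[6] = aAABb$aAbABb
  rot[7] = AABb$aAbABba
  rot[8] = ABb$aAbABbaA
  rot[9] = Bb$aAbABbaAA
  rot[10] = b$aAbABbaAAB
  rot[11] = $aAbABbaAABb
Sorted (with $ < everything):
  sorted[0] = $aAbABbaAABb
  sorted[1] = AABb$aAbABba
  sorted[2] = ABb$aAbABbaA
  sorted[3] = ABbaAABb$aAb
  sorted[4] = AbABbaAABb$a
  sorted[5] = Bb$aAbABbaAA
  sorted[6] = BbaAABb$aAbA
  sorted[7] = aAABb$aAbABb
  sorted[8] = aAbABbaAABb$
  sorted[9] = b$aAbABbaAAB
  sorted[10] = bABbaAABb$aA
  sorted[11] = baAABb$aAbAB
sorted[7] = aAABb$aAbABb

Answer: aAABb$aAbABb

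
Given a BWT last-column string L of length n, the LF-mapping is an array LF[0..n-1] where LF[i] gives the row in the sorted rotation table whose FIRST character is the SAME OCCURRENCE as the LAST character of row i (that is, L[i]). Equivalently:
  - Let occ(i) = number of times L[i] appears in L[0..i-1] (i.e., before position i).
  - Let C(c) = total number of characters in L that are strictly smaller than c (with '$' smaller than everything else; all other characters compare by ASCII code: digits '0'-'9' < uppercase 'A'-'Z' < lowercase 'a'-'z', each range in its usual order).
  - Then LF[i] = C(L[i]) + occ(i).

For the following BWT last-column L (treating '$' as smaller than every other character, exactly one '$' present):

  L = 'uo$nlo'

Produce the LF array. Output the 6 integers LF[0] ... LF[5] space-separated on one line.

Answer: 5 3 0 2 1 4

Derivation:
Char counts: '$':1, 'l':1, 'n':1, 'o':2, 'u':1
C (first-col start): C('$')=0, C('l')=1, C('n')=2, C('o')=3, C('u')=5
L[0]='u': occ=0, LF[0]=C('u')+0=5+0=5
L[1]='o': occ=0, LF[1]=C('o')+0=3+0=3
L[2]='$': occ=0, LF[2]=C('$')+0=0+0=0
L[3]='n': occ=0, LF[3]=C('n')+0=2+0=2
L[4]='l': occ=0, LF[4]=C('l')+0=1+0=1
L[5]='o': occ=1, LF[5]=C('o')+1=3+1=4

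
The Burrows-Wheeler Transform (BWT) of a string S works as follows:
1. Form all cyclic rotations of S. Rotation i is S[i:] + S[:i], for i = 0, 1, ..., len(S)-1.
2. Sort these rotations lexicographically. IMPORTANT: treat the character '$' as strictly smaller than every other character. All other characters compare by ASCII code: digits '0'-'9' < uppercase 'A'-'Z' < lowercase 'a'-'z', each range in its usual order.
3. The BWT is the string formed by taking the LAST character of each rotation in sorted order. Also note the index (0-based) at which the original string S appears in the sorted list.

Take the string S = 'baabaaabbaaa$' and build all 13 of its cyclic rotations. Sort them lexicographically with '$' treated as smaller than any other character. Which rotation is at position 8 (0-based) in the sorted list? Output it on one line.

All 13 rotations (rotation i = S[i:]+S[:i]):
  rot[0] = baabaaabbaaa$
  rot[1] = aabaaabbaaa$b
  rot[2] = abaaabbaaa$ba
  rot[3] = baaabbaaa$baa
  rot[4] = aaabbaaa$baab
  rot[5] = aabbaaa$baaba
  rot[6] = abbaaa$baabaa
  rot[7] = bbaaa$baabaaa
  rot[8] = baaa$baabaaab
  rot[9] = aaa$baabaaabb
  rot[10] = aa$baabaaabba
  rot[11] = a$baabaaabbaa
  rot[12] = $baabaaabbaaa
Sorted (with $ < everything):
  sorted[0] = $baabaaabbaaa
  sorted[1] = a$baabaaabbaa
  sorted[2] = aa$baabaaabba
  sorted[3] = aaa$baabaaabb
  sorted[4] = aaabbaaa$baab
  sorted[5] = aabaaabbaaa$b
  sorted[6] = aabbaaa$baaba
  sorted[7] = abaaabbaaa$ba
  sorted[8] = abbaaa$baabaa
  sorted[9] = baaa$baabaaab
  sorted[10] = baaabbaaa$baa
  sorted[11] = baabaaabbaaa$
  sorted[12] = bbaaa$baabaaa
sorted[8] = abbaaa$baabaa

Answer: abbaaa$baabaa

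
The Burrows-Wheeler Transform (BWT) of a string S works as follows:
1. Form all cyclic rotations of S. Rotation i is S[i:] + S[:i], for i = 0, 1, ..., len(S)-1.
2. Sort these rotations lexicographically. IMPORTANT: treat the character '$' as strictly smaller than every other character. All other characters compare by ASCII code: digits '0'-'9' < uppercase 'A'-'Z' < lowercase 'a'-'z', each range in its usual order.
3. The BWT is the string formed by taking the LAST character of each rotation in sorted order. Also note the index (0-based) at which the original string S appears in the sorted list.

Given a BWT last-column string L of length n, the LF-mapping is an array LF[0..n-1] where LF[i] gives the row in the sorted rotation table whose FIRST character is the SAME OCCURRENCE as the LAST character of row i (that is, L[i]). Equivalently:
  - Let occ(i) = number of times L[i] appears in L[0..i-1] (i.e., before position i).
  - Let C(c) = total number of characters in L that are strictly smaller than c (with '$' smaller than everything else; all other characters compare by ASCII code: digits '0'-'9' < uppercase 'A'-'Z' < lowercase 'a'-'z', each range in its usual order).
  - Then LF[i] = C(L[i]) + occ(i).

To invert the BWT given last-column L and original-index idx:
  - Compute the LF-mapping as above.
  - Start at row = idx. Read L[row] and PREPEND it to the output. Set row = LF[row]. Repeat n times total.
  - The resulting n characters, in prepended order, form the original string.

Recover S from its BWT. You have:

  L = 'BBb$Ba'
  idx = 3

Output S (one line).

Answer: BabBB$

Derivation:
LF mapping: 1 2 5 0 3 4
Walk LF starting at row 3, prepending L[row]:
  step 1: row=3, L[3]='$', prepend. Next row=LF[3]=0
  step 2: row=0, L[0]='B', prepend. Next row=LF[0]=1
  step 3: row=1, L[1]='B', prepend. Next row=LF[1]=2
  step 4: row=2, L[2]='b', prepend. Next row=LF[2]=5
  step 5: row=5, L[5]='a', prepend. Next row=LF[5]=4
  step 6: row=4, L[4]='B', prepend. Next row=LF[4]=3
Reversed output: BabBB$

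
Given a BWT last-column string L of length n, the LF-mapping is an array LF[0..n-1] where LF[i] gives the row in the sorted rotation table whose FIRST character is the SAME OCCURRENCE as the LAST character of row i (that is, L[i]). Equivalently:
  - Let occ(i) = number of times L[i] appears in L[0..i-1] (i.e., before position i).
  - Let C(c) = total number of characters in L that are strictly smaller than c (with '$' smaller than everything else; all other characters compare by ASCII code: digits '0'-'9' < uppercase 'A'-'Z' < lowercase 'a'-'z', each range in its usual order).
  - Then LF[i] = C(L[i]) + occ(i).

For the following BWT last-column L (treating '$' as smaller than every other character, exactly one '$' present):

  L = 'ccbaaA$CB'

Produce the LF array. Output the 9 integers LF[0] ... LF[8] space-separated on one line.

Char counts: '$':1, 'A':1, 'B':1, 'C':1, 'a':2, 'b':1, 'c':2
C (first-col start): C('$')=0, C('A')=1, C('B')=2, C('C')=3, C('a')=4, C('b')=6, C('c')=7
L[0]='c': occ=0, LF[0]=C('c')+0=7+0=7
L[1]='c': occ=1, LF[1]=C('c')+1=7+1=8
L[2]='b': occ=0, LF[2]=C('b')+0=6+0=6
L[3]='a': occ=0, LF[3]=C('a')+0=4+0=4
L[4]='a': occ=1, LF[4]=C('a')+1=4+1=5
L[5]='A': occ=0, LF[5]=C('A')+0=1+0=1
L[6]='$': occ=0, LF[6]=C('$')+0=0+0=0
L[7]='C': occ=0, LF[7]=C('C')+0=3+0=3
L[8]='B': occ=0, LF[8]=C('B')+0=2+0=2

Answer: 7 8 6 4 5 1 0 3 2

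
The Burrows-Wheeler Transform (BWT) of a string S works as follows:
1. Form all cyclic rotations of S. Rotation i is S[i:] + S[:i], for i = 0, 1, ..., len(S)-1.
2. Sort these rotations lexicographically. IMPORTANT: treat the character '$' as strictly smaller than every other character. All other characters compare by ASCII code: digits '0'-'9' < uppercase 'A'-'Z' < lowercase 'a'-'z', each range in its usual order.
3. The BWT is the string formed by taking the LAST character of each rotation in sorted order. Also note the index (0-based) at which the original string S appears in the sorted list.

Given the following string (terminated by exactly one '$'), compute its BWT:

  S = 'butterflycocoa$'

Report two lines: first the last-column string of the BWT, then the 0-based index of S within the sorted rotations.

Answer: ao$oytrfccetubl
2

Derivation:
All 15 rotations (rotation i = S[i:]+S[:i]):
  rot[0] = butterflycocoa$
  rot[1] = utterflycocoa$b
  rot[2] = tterflycocoa$bu
  rot[3] = terflycocoa$but
  rot[4] = erflycocoa$butt
  rot[5] = rflycocoa$butte
  rot[6] = flycocoa$butter
  rot[7] = lycocoa$butterf
  rot[8] = ycocoa$butterfl
  rot[9] = cocoa$butterfly
  rot[10] = ocoa$butterflyc
  rot[11] = coa$butterflyco
  rot[12] = oa$butterflycoc
  rot[13] = a$butterflycoco
  rot[14] = $butterflycocoa
Sorted (with $ < everything):
  sorted[0] = $butterflycocoa  (last char: 'a')
  sorted[1] = a$butterflycoco  (last char: 'o')
  sorted[2] = butterflycocoa$  (last char: '$')
  sorted[3] = coa$butterflyco  (last char: 'o')
  sorted[4] = cocoa$butterfly  (last char: 'y')
  sorted[5] = erflycocoa$butt  (last char: 't')
  sorted[6] = flycocoa$butter  (last char: 'r')
  sorted[7] = lycocoa$butterf  (last char: 'f')
  sorted[8] = oa$butterflycoc  (last char: 'c')
  sorted[9] = ocoa$butterflyc  (last char: 'c')
  sorted[10] = rflycocoa$butte  (last char: 'e')
  sorted[11] = terflycocoa$but  (last char: 't')
  sorted[12] = tterflycocoa$bu  (last char: 'u')
  sorted[13] = utterflycocoa$b  (last char: 'b')
  sorted[14] = ycocoa$butterfl  (last char: 'l')
Last column: ao$oytrfccetubl
Original string S is at sorted index 2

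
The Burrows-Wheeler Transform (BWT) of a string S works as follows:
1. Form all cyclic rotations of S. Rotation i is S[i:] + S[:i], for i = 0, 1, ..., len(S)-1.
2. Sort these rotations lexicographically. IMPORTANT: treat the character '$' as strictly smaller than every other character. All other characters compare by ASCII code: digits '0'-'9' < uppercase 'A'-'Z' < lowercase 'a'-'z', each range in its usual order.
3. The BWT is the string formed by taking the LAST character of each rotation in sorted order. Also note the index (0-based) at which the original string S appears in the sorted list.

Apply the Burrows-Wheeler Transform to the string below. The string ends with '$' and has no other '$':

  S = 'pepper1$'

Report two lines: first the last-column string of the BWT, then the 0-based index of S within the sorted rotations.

All 8 rotations (rotation i = S[i:]+S[:i]):
  rot[0] = pepper1$
  rot[1] = epper1$p
  rot[2] = pper1$pe
  rot[3] = per1$pep
  rot[4] = er1$pepp
  rot[5] = r1$peppe
  rot[6] = 1$pepper
  rot[7] = $pepper1
Sorted (with $ < everything):
  sorted[0] = $pepper1  (last char: '1')
  sorted[1] = 1$pepper  (last char: 'r')
  sorted[2] = epper1$p  (last char: 'p')
  sorted[3] = er1$pepp  (last char: 'p')
  sorted[4] = pepper1$  (last char: '$')
  sorted[5] = per1$pep  (last char: 'p')
  sorted[6] = pper1$pe  (last char: 'e')
  sorted[7] = r1$peppe  (last char: 'e')
Last column: 1rpp$pee
Original string S is at sorted index 4

Answer: 1rpp$pee
4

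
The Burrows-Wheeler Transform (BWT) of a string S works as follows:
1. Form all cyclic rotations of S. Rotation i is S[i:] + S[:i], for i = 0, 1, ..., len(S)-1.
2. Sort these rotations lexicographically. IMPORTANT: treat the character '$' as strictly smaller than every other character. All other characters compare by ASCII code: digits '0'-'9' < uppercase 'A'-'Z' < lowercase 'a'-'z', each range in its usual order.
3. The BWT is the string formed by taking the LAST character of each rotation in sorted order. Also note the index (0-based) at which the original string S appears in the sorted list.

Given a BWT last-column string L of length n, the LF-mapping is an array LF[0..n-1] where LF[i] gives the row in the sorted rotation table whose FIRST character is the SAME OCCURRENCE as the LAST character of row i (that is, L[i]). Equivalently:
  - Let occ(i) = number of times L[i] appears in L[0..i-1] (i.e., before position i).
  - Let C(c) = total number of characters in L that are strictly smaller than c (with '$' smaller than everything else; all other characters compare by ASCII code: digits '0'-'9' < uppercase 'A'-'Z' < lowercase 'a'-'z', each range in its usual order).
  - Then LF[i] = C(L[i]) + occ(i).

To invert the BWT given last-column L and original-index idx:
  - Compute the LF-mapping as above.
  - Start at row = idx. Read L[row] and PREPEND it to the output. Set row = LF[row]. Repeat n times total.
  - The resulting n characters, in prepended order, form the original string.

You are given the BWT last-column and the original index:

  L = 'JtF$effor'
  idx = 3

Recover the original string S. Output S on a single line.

Answer: effortFJ$

Derivation:
LF mapping: 2 8 1 0 3 4 5 6 7
Walk LF starting at row 3, prepending L[row]:
  step 1: row=3, L[3]='$', prepend. Next row=LF[3]=0
  step 2: row=0, L[0]='J', prepend. Next row=LF[0]=2
  step 3: row=2, L[2]='F', prepend. Next row=LF[2]=1
  step 4: row=1, L[1]='t', prepend. Next row=LF[1]=8
  step 5: row=8, L[8]='r', prepend. Next row=LF[8]=7
  step 6: row=7, L[7]='o', prepend. Next row=LF[7]=6
  step 7: row=6, L[6]='f', prepend. Next row=LF[6]=5
  step 8: row=5, L[5]='f', prepend. Next row=LF[5]=4
  step 9: row=4, L[4]='e', prepend. Next row=LF[4]=3
Reversed output: effortFJ$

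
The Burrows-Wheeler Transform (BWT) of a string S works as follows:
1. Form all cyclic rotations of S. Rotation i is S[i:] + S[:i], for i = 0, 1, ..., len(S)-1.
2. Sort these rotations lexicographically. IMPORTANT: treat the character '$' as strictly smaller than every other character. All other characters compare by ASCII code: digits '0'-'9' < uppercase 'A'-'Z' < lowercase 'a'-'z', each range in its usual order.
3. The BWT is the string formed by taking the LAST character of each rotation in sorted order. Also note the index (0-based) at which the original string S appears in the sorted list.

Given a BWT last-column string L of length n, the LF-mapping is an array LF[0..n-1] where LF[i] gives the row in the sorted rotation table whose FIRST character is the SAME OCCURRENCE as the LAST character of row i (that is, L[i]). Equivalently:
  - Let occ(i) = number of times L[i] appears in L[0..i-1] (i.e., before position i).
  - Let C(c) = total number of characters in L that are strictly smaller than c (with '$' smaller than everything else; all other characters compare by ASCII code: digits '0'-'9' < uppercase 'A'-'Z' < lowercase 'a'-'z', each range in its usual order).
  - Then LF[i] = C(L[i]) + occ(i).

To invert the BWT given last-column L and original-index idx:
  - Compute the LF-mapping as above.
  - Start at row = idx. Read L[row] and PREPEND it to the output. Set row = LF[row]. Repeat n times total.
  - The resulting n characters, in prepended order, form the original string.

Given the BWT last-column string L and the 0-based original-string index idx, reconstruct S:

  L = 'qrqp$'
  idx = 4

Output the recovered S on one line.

Answer: rpqq$

Derivation:
LF mapping: 2 4 3 1 0
Walk LF starting at row 4, prepending L[row]:
  step 1: row=4, L[4]='$', prepend. Next row=LF[4]=0
  step 2: row=0, L[0]='q', prepend. Next row=LF[0]=2
  step 3: row=2, L[2]='q', prepend. Next row=LF[2]=3
  step 4: row=3, L[3]='p', prepend. Next row=LF[3]=1
  step 5: row=1, L[1]='r', prepend. Next row=LF[1]=4
Reversed output: rpqq$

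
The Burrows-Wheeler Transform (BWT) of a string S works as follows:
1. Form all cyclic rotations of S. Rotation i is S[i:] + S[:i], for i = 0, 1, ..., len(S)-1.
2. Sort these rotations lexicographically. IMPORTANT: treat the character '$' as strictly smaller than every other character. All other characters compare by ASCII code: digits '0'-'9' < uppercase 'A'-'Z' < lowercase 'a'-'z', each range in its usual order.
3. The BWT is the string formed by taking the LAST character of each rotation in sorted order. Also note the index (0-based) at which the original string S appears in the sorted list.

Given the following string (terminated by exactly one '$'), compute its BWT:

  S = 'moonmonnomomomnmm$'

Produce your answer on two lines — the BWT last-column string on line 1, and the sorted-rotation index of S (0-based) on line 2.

All 18 rotations (rotation i = S[i:]+S[:i]):
  rot[0] = moonmonnomomomnmm$
  rot[1] = oonmonnomomomnmm$m
  rot[2] = onmonnomomomnmm$mo
  rot[3] = nmonnomomomnmm$moo
  rot[4] = monnomomomnmm$moon
  rot[5] = onnomomomnmm$moonm
  rot[6] = nnomomomnmm$moonmo
  rot[7] = nomomomnmm$moonmon
  rot[8] = omomomnmm$moonmonn
  rot[9] = momomnmm$moonmonno
  rot[10] = omomnmm$moonmonnom
  rot[11] = momnmm$moonmonnomo
  rot[12] = omnmm$moonmonnomom
  rot[13] = mnmm$moonmonnomomo
  rot[14] = nmm$moonmonnomomom
  rot[15] = mm$moonmonnomomomn
  rot[16] = m$moonmonnomomomnm
  rot[17] = $moonmonnomomomnmm
Sorted (with $ < everything):
  sorted[0] = $moonmonnomomomnmm  (last char: 'm')
  sorted[1] = m$moonmonnomomomnm  (last char: 'm')
  sorted[2] = mm$moonmonnomomomn  (last char: 'n')
  sorted[3] = mnmm$moonmonnomomo  (last char: 'o')
  sorted[4] = momnmm$moonmonnomo  (last char: 'o')
  sorted[5] = momomnmm$moonmonno  (last char: 'o')
  sorted[6] = monnomomomnmm$moon  (last char: 'n')
  sorted[7] = moonmonnomomomnmm$  (last char: '$')
  sorted[8] = nmm$moonmonnomomom  (last char: 'm')
  sorted[9] = nmonnomomomnmm$moo  (last char: 'o')
  sorted[10] = nnomomomnmm$moonmo  (last char: 'o')
  sorted[11] = nomomomnmm$moonmon  (last char: 'n')
  sorted[12] = omnmm$moonmonnomom  (last char: 'm')
  sorted[13] = omomnmm$moonmonnom  (last char: 'm')
  sorted[14] = omomomnmm$moonmonn  (last char: 'n')
  sorted[15] = onmonnomomomnmm$mo  (last char: 'o')
  sorted[16] = onnomomomnmm$moonm  (last char: 'm')
  sorted[17] = oonmonnomomomnmm$m  (last char: 'm')
Last column: mmnooon$moonmmnomm
Original string S is at sorted index 7

Answer: mmnooon$moonmmnomm
7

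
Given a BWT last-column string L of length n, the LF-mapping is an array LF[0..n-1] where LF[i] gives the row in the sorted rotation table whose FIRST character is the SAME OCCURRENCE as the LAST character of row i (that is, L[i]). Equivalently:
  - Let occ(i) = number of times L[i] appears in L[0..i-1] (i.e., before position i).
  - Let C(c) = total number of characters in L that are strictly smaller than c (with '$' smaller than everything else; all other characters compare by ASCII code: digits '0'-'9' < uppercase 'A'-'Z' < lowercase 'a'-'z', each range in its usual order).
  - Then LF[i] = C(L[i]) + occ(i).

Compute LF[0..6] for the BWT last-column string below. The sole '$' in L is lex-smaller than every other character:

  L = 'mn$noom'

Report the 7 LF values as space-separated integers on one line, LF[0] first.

Answer: 1 3 0 4 5 6 2

Derivation:
Char counts: '$':1, 'm':2, 'n':2, 'o':2
C (first-col start): C('$')=0, C('m')=1, C('n')=3, C('o')=5
L[0]='m': occ=0, LF[0]=C('m')+0=1+0=1
L[1]='n': occ=0, LF[1]=C('n')+0=3+0=3
L[2]='$': occ=0, LF[2]=C('$')+0=0+0=0
L[3]='n': occ=1, LF[3]=C('n')+1=3+1=4
L[4]='o': occ=0, LF[4]=C('o')+0=5+0=5
L[5]='o': occ=1, LF[5]=C('o')+1=5+1=6
L[6]='m': occ=1, LF[6]=C('m')+1=1+1=2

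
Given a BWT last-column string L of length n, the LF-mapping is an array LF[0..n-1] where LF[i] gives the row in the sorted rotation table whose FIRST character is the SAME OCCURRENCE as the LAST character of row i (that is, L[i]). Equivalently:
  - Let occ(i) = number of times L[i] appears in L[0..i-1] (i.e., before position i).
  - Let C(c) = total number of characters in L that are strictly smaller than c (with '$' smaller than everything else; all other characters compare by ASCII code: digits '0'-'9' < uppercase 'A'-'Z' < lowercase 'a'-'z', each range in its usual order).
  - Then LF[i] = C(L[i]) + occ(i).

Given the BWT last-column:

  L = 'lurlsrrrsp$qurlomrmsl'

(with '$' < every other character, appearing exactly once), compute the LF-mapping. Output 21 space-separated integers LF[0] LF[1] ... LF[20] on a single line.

Answer: 1 19 10 2 16 11 12 13 17 8 0 9 20 14 3 7 5 15 6 18 4

Derivation:
Char counts: '$':1, 'l':4, 'm':2, 'o':1, 'p':1, 'q':1, 'r':6, 's':3, 'u':2
C (first-col start): C('$')=0, C('l')=1, C('m')=5, C('o')=7, C('p')=8, C('q')=9, C('r')=10, C('s')=16, C('u')=19
L[0]='l': occ=0, LF[0]=C('l')+0=1+0=1
L[1]='u': occ=0, LF[1]=C('u')+0=19+0=19
L[2]='r': occ=0, LF[2]=C('r')+0=10+0=10
L[3]='l': occ=1, LF[3]=C('l')+1=1+1=2
L[4]='s': occ=0, LF[4]=C('s')+0=16+0=16
L[5]='r': occ=1, LF[5]=C('r')+1=10+1=11
L[6]='r': occ=2, LF[6]=C('r')+2=10+2=12
L[7]='r': occ=3, LF[7]=C('r')+3=10+3=13
L[8]='s': occ=1, LF[8]=C('s')+1=16+1=17
L[9]='p': occ=0, LF[9]=C('p')+0=8+0=8
L[10]='$': occ=0, LF[10]=C('$')+0=0+0=0
L[11]='q': occ=0, LF[11]=C('q')+0=9+0=9
L[12]='u': occ=1, LF[12]=C('u')+1=19+1=20
L[13]='r': occ=4, LF[13]=C('r')+4=10+4=14
L[14]='l': occ=2, LF[14]=C('l')+2=1+2=3
L[15]='o': occ=0, LF[15]=C('o')+0=7+0=7
L[16]='m': occ=0, LF[16]=C('m')+0=5+0=5
L[17]='r': occ=5, LF[17]=C('r')+5=10+5=15
L[18]='m': occ=1, LF[18]=C('m')+1=5+1=6
L[19]='s': occ=2, LF[19]=C('s')+2=16+2=18
L[20]='l': occ=3, LF[20]=C('l')+3=1+3=4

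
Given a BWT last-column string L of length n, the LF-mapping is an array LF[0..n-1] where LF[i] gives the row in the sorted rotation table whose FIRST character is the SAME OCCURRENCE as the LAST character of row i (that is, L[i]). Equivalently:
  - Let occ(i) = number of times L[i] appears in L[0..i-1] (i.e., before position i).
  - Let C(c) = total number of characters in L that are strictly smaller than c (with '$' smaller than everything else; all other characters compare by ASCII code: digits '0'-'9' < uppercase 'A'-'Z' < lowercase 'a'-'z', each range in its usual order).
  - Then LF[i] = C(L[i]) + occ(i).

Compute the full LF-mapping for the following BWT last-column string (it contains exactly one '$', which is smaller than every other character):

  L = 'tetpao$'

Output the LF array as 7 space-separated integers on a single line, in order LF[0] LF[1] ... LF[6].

Answer: 5 2 6 4 1 3 0

Derivation:
Char counts: '$':1, 'a':1, 'e':1, 'o':1, 'p':1, 't':2
C (first-col start): C('$')=0, C('a')=1, C('e')=2, C('o')=3, C('p')=4, C('t')=5
L[0]='t': occ=0, LF[0]=C('t')+0=5+0=5
L[1]='e': occ=0, LF[1]=C('e')+0=2+0=2
L[2]='t': occ=1, LF[2]=C('t')+1=5+1=6
L[3]='p': occ=0, LF[3]=C('p')+0=4+0=4
L[4]='a': occ=0, LF[4]=C('a')+0=1+0=1
L[5]='o': occ=0, LF[5]=C('o')+0=3+0=3
L[6]='$': occ=0, LF[6]=C('$')+0=0+0=0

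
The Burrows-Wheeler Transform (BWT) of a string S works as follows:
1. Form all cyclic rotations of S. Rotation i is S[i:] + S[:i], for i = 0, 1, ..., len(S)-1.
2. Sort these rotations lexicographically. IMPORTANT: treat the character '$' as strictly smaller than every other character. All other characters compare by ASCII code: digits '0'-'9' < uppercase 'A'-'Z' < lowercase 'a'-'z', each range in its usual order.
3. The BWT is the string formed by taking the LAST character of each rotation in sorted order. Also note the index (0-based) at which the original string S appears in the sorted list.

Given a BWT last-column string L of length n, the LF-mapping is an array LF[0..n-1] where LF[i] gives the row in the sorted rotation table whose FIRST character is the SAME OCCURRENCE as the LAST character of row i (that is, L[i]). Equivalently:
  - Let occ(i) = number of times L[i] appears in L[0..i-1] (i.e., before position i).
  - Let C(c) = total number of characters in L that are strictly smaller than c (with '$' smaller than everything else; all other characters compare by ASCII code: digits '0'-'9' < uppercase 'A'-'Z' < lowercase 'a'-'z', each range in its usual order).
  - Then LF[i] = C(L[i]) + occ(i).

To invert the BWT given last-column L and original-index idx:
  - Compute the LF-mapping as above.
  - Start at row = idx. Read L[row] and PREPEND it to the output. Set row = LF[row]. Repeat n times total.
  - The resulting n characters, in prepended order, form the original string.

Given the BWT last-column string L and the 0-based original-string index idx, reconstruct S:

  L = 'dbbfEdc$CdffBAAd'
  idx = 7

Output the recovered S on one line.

Answer: bAfdECcbAfBdfdd$

Derivation:
LF mapping: 9 6 7 13 5 10 8 0 4 11 14 15 3 1 2 12
Walk LF starting at row 7, prepending L[row]:
  step 1: row=7, L[7]='$', prepend. Next row=LF[7]=0
  step 2: row=0, L[0]='d', prepend. Next row=LF[0]=9
  step 3: row=9, L[9]='d', prepend. Next row=LF[9]=11
  step 4: row=11, L[11]='f', prepend. Next row=LF[11]=15
  step 5: row=15, L[15]='d', prepend. Next row=LF[15]=12
  step 6: row=12, L[12]='B', prepend. Next row=LF[12]=3
  step 7: row=3, L[3]='f', prepend. Next row=LF[3]=13
  step 8: row=13, L[13]='A', prepend. Next row=LF[13]=1
  step 9: row=1, L[1]='b', prepend. Next row=LF[1]=6
  step 10: row=6, L[6]='c', prepend. Next row=LF[6]=8
  step 11: row=8, L[8]='C', prepend. Next row=LF[8]=4
  step 12: row=4, L[4]='E', prepend. Next row=LF[4]=5
  step 13: row=5, L[5]='d', prepend. Next row=LF[5]=10
  step 14: row=10, L[10]='f', prepend. Next row=LF[10]=14
  step 15: row=14, L[14]='A', prepend. Next row=LF[14]=2
  step 16: row=2, L[2]='b', prepend. Next row=LF[2]=7
Reversed output: bAfdECcbAfBdfdd$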